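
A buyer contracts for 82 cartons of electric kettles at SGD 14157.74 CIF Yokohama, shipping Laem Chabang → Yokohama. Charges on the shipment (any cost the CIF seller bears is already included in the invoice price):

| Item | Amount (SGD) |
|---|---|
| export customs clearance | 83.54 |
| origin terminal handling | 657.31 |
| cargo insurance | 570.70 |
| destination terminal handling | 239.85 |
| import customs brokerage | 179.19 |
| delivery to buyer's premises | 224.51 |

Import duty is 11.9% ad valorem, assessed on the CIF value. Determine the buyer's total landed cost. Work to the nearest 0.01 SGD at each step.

CIF: the seller pays costs through ocean freight and marine insurance to the destination port.
Already in the invoice (seller's account under CIF): export clearance, origin terminal, insurance — exclude.
The CIF price already equals the CIF value: 14157.74
Import duty = 14157.74 × 11.9% = 1684.77
Buyer bears: destination terminal 239.85 + brokerage 179.19 + delivery 224.51 + duty 1684.77 = 2328.32
Landed cost = invoice 14157.74 + 2328.32 = 16486.06

Total landed cost: SGD 16486.06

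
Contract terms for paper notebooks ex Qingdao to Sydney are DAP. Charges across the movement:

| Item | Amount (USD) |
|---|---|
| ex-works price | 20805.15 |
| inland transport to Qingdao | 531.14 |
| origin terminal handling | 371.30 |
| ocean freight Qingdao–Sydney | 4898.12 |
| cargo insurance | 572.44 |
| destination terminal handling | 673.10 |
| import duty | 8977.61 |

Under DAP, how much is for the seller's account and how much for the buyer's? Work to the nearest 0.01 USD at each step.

Seller: USD 27851.25; buyer: USD 8977.61

DAP: the seller bears all costs to the named destination except import duty and clearance.
Seller's account: goods 20805.15 + inland to port 531.14 + origin terminal 371.30 + freight 4898.12 + insurance 572.44 + destination terminal 673.10 = 27851.25
Buyer's account: duty 8977.61 = 8977.61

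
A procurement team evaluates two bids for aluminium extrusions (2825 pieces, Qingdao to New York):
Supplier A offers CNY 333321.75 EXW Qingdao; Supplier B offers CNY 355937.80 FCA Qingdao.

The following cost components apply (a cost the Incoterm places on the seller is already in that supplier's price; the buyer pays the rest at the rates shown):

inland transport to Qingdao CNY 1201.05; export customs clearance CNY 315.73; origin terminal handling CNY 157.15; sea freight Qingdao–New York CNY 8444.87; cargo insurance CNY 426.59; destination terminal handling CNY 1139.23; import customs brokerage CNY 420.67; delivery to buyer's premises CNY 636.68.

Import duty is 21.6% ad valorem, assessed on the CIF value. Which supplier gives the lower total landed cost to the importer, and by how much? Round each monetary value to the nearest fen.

Supplier A is cheaper by CNY 25656.71

Supplier A (EXW):
CIF value = EXW price + inland to port + export clearance + origin terminal + freight + insurance = 333321.75 + 1201.05 + 315.73 + 157.15 + 8444.87 + 426.59 = 343867.14
Import duty = 343867.14 × 21.6% = 74275.30
Buyer bears (A): 1201.05 + 315.73 + 157.15 + 8444.87 + 426.59 + 1139.23 + 420.67 + 636.68 = 12741.97
Landed cost (A) = invoice 333321.75 + 12741.97 + duty 74275.30 = 420339.02
Supplier B (FCA):
CIF value = FCA price + origin terminal + freight + insurance = 355937.80 + 157.15 + 8444.87 + 426.59 = 364966.41
Import duty = 364966.41 × 21.6% = 78832.74
Buyer bears (B): 157.15 + 8444.87 + 426.59 + 1139.23 + 420.67 + 636.68 = 11225.19
Landed cost (B) = invoice 355937.80 + 11225.19 + duty 78832.74 = 445995.73
Difference = |420339.02 − 445995.73| = 25656.71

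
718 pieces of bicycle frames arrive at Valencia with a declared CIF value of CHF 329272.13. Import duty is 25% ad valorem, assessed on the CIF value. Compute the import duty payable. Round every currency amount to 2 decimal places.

Import duty: CHF 82318.03

Import duty = 329272.13 × 25% = 82318.03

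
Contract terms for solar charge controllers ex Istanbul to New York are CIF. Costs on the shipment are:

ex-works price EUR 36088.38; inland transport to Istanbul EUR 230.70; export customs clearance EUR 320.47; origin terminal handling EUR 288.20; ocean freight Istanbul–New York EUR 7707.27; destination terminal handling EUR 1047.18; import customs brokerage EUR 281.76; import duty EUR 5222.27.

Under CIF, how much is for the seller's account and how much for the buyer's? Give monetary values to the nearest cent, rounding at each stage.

Seller: EUR 44635.02; buyer: EUR 6551.21

CIF: the seller pays costs through ocean freight and marine insurance to the destination port.
Seller's account: goods 36088.38 + inland to port 230.70 + export clearance 320.47 + origin terminal 288.20 + freight 7707.27 = 44635.02
Buyer's account: destination terminal 1047.18 + brokerage 281.76 + duty 5222.27 = 6551.21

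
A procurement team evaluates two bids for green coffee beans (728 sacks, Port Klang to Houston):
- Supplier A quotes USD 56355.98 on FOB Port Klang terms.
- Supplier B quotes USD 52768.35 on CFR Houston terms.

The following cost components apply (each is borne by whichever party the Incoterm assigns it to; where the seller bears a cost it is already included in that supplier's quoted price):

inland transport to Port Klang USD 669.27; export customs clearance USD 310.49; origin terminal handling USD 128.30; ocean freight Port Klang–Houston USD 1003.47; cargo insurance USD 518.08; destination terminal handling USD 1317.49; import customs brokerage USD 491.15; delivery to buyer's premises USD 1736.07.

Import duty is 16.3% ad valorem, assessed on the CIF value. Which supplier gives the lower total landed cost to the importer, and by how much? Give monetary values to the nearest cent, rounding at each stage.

Supplier B is cheaper by USD 5339.45

Supplier A (FOB):
CIF value = FOB price + freight + insurance = 56355.98 + 1003.47 + 518.08 = 57877.53
Import duty = 57877.53 × 16.3% = 9434.04
Buyer bears (A): 1003.47 + 518.08 + 1317.49 + 491.15 + 1736.07 = 5066.26
Landed cost (A) = invoice 56355.98 + 5066.26 + duty 9434.04 = 70856.28
Supplier B (CFR):
CIF value = CFR price + insurance = 52768.35 + 518.08 = 53286.43
Import duty = 53286.43 × 16.3% = 8685.69
Buyer bears (B): 518.08 + 1317.49 + 491.15 + 1736.07 = 4062.79
Landed cost (B) = invoice 52768.35 + 4062.79 + duty 8685.69 = 65516.83
Difference = |70856.28 − 65516.83| = 5339.45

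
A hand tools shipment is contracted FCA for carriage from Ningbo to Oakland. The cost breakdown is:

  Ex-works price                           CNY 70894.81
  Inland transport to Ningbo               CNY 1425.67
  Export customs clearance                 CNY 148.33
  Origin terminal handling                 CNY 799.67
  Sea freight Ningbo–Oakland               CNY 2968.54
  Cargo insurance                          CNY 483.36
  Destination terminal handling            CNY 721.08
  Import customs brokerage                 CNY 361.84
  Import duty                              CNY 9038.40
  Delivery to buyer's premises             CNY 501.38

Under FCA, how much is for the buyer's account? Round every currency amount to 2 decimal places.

Buyer's account: CNY 14874.27

FCA: the seller delivers export-cleared goods to the carrier; the buyer bears costs from that point.
Seller's account: goods 70894.81 + inland to port 1425.67 + export clearance 148.33 = 72468.81
Buyer's account: origin terminal 799.67 + freight 2968.54 + insurance 483.36 + destination terminal 721.08 + brokerage 361.84 + duty 9038.40 + delivery 501.38 = 14874.27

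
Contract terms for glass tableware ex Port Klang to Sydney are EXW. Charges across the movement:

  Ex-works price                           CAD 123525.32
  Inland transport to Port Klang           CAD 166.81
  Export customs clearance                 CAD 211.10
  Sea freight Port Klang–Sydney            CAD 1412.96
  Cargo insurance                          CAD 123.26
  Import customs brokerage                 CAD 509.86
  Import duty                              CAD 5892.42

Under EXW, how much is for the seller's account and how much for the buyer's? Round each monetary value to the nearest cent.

Seller: CAD 123525.32; buyer: CAD 8316.41

EXW: the seller makes goods available at their premises; the buyer bears all onward costs.
Seller's account: goods 123525.32 = 123525.32
Buyer's account: inland to port 166.81 + export clearance 211.10 + freight 1412.96 + insurance 123.26 + brokerage 509.86 + duty 5892.42 = 8316.41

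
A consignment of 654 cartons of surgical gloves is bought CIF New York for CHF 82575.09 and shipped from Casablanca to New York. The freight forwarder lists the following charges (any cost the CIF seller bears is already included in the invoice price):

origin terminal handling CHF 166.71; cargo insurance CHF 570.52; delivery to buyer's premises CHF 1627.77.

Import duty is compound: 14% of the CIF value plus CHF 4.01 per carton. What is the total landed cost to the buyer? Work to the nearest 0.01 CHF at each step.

CIF: the seller pays costs through ocean freight and marine insurance to the destination port.
Already in the invoice (seller's account under CIF): origin terminal, insurance — exclude.
The CIF price already equals the CIF value: 82575.09
Ad valorem component: 82575.09 × 14% = 11560.51
Specific component: 654 × 4.01 = 2622.54
Import duty = 11560.51 + 2622.54 = 14183.05
Buyer bears: delivery 1627.77 + duty 14183.05 = 15810.82
Landed cost = invoice 82575.09 + 15810.82 = 98385.91

Total landed cost: CHF 98385.91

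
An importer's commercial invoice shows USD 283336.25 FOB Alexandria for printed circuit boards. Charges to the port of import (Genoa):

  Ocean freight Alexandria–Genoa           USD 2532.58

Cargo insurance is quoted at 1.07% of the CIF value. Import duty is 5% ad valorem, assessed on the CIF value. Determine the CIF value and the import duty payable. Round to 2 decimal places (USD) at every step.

CIF value: USD 288960.71; import duty: USD 14448.04

Let C be the CIF value. C = FOB price + freight + 1.07% × C
C − 1.07% × C = 283336.25 + 2532.58
0.9893 × C = 285868.83
C = 285868.83 / 0.9893 = 288960.71
Insurance premium = 1.07% × 288960.71 = 3091.88
Import duty = 288960.71 × 5% = 14448.04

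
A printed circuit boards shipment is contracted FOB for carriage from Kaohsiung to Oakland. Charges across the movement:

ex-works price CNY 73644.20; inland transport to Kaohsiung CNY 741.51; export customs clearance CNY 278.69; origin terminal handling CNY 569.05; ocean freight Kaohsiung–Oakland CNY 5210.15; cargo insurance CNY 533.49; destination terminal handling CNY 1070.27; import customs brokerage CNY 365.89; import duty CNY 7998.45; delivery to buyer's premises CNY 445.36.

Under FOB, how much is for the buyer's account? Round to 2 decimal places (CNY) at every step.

FOB: the seller bears costs until goods are on board at the origin port; the buyer bears freight, insurance and all costs thereafter.
Seller's account: goods 73644.20 + inland to port 741.51 + export clearance 278.69 + origin terminal 569.05 = 75233.45
Buyer's account: freight 5210.15 + insurance 533.49 + destination terminal 1070.27 + brokerage 365.89 + duty 7998.45 + delivery 445.36 = 15623.61

Buyer's account: CNY 15623.61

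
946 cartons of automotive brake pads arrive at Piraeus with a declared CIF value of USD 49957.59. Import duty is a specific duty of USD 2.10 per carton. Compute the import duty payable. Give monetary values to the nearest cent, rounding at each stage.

Import duty = 946 × 2.10 = 1986.60

Import duty: USD 1986.60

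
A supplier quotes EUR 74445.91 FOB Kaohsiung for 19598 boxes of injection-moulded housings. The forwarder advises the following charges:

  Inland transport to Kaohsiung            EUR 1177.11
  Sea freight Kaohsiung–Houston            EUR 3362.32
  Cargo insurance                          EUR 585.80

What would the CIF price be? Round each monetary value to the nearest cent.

Not relevant to the conversion: inland to port — on the seller under both FOB and CIF; already in the FOB price and stays in the CIF price.
From FOB to CIF, the seller additionally bears: freight, insurance.
CIF price = 74445.91 + 3362.32 + 585.80 = 78394.03

CIF price: EUR 78394.03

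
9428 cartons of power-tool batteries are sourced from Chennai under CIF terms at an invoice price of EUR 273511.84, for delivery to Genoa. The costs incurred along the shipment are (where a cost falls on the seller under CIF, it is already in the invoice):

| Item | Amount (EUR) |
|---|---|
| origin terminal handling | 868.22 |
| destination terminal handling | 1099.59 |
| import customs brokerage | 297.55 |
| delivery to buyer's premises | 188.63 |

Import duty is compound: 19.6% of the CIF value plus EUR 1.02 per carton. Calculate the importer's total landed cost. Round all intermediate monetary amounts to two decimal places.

Total landed cost: EUR 338322.49

CIF: the seller pays costs through ocean freight and marine insurance to the destination port.
Already in the invoice (seller's account under CIF): origin terminal — exclude.
The CIF price already equals the CIF value: 273511.84
Ad valorem component: 273511.84 × 19.6% = 53608.32
Specific component: 9428 × 1.02 = 9616.56
Import duty = 53608.32 + 9616.56 = 63224.88
Buyer bears: destination terminal 1099.59 + brokerage 297.55 + delivery 188.63 + duty 63224.88 = 64810.65
Landed cost = invoice 273511.84 + 64810.65 = 338322.49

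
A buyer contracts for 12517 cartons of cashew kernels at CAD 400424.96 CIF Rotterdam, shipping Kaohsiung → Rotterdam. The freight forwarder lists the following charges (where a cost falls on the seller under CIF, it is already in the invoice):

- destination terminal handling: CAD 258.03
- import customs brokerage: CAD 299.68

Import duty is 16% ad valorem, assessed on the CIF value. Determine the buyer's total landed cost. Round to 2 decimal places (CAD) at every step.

Total landed cost: CAD 465050.66

CIF: the seller pays costs through ocean freight and marine insurance to the destination port.
The CIF price already equals the CIF value: 400424.96
Import duty = 400424.96 × 16% = 64067.99
Buyer bears: destination terminal 258.03 + brokerage 299.68 + duty 64067.99 = 64625.70
Landed cost = invoice 400424.96 + 64625.70 = 465050.66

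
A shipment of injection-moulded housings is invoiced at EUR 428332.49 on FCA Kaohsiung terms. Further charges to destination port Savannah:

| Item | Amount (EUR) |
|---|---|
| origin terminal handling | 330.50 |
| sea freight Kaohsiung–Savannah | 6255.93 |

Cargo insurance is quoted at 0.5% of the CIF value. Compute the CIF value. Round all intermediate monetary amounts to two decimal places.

CIF value: EUR 437104.44

Let C be the CIF value. C = FCA price + pre-shipment costs + freight + 0.5% × C
C − 0.5% × C = 428332.49 + 330.50 + 6255.93
0.995 × C = 434918.92
C = 434918.92 / 0.995 = 437104.44
Insurance premium = 0.5% × 437104.44 = 2185.52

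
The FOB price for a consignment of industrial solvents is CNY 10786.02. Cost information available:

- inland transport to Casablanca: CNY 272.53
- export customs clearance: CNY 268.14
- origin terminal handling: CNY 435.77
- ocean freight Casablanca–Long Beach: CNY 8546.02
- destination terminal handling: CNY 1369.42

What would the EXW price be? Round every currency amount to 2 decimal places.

EXW price: CNY 9809.58

Not relevant to the conversion: freight, destination terminal — on the buyer under both terms; not part of either seller's price.
From FOB to EXW, the seller no longer bears: inland to port, export clearance, origin terminal.
EXW price = 10786.02 − 272.53 − 268.14 − 435.77 = 9809.58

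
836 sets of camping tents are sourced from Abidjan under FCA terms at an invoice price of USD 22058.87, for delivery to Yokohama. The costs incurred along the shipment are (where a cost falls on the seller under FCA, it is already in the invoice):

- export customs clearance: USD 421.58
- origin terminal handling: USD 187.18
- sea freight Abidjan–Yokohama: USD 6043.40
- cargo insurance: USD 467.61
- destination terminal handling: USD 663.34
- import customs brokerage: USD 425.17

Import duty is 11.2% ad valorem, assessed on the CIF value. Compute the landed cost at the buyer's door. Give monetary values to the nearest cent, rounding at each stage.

FCA: the seller delivers export-cleared goods to the carrier; the buyer bears costs from that point.
Already in the invoice (seller's account under FCA): export clearance — exclude.
CIF value = FCA price + origin terminal + freight + insurance = 22058.87 + 187.18 + 6043.40 + 467.61 = 28757.06
Import duty = 28757.06 × 11.2% = 3220.79
Buyer bears: origin terminal 187.18 + freight 6043.40 + insurance 467.61 + destination terminal 663.34 + brokerage 425.17 + duty 3220.79 = 11007.49
Landed cost = invoice 22058.87 + 11007.49 = 33066.36

Total landed cost: USD 33066.36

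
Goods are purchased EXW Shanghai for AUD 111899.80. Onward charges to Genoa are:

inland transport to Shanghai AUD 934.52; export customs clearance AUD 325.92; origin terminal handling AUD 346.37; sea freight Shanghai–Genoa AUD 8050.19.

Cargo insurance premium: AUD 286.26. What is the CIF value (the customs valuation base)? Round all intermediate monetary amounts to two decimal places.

CIF = EXW price + pre-shipment costs + freight + insurance
CIF = 111899.80 + 934.52 + 325.92 + 346.37 + 8050.19 + 286.26 = 121843.06

CIF value: AUD 121843.06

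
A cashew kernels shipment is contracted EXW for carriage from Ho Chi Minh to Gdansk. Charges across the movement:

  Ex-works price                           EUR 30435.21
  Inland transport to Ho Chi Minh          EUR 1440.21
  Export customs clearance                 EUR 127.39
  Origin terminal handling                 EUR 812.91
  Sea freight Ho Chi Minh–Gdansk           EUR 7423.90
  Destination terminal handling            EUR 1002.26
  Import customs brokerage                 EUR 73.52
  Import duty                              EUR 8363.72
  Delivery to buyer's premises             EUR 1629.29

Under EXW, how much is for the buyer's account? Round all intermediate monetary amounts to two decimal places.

Buyer's account: EUR 20873.20

EXW: the seller makes goods available at their premises; the buyer bears all onward costs.
Seller's account: goods 30435.21 = 30435.21
Buyer's account: inland to port 1440.21 + export clearance 127.39 + origin terminal 812.91 + freight 7423.90 + destination terminal 1002.26 + brokerage 73.52 + duty 8363.72 + delivery 1629.29 = 20873.20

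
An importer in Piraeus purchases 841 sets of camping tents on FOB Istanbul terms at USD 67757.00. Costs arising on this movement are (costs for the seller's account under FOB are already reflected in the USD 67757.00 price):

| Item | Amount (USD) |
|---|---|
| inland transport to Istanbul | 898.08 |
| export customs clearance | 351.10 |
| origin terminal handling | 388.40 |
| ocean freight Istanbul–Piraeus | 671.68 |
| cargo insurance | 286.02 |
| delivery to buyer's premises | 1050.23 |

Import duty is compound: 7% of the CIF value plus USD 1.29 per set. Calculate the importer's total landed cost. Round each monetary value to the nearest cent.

Total landed cost: USD 75659.85

FOB: the seller bears costs until goods are on board at the origin port; the buyer bears freight, insurance and all costs thereafter.
Already in the invoice (seller's account under FOB): inland to port, export clearance, origin terminal — exclude.
CIF value = FOB price + freight + insurance = 67757.00 + 671.68 + 286.02 = 68714.70
Ad valorem component: 68714.70 × 7% = 4810.03
Specific component: 841 × 1.29 = 1084.89
Import duty = 4810.03 + 1084.89 = 5894.92
Buyer bears: freight 671.68 + insurance 286.02 + delivery 1050.23 + duty 5894.92 = 7902.85
Landed cost = invoice 67757.00 + 7902.85 = 75659.85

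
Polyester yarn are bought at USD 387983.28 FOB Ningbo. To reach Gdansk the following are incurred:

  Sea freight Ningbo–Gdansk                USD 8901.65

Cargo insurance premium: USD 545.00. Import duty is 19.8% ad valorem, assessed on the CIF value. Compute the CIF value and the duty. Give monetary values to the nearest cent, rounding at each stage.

CIF value: USD 397429.93; import duty: USD 78691.13

CIF = FOB price + freight + insurance
CIF = 387983.28 + 8901.65 + 545.00 = 397429.93
Import duty = 397429.93 × 19.8% = 78691.13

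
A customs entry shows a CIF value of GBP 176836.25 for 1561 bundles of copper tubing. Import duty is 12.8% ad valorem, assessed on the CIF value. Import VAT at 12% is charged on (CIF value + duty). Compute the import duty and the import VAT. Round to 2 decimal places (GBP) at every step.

Import duty = 176836.25 × 12.8% = 22635.04
VAT base = CIF + duty = 176836.25 + 22635.04 = 199471.29
Import VAT = 199471.29 × 12% = 23936.55

Import duty: GBP 22635.04; import VAT: GBP 23936.55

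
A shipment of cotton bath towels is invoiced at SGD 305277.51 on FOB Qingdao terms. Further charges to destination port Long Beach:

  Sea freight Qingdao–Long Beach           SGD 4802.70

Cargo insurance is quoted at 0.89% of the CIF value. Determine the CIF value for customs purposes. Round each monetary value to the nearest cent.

CIF value: SGD 312864.71

Let C be the CIF value. C = FOB price + freight + 0.89% × C
C − 0.89% × C = 305277.51 + 4802.70
0.9911 × C = 310080.21
C = 310080.21 / 0.9911 = 312864.71
Insurance premium = 0.89% × 312864.71 = 2784.50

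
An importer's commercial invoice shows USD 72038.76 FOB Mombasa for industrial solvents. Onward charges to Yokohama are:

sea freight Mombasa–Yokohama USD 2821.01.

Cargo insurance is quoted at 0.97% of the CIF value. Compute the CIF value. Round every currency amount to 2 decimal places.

Let C be the CIF value. C = FOB price + freight + 0.97% × C
C − 0.97% × C = 72038.76 + 2821.01
0.9903 × C = 74859.77
C = 74859.77 / 0.9903 = 75593.02
Insurance premium = 0.97% × 75593.02 = 733.25

CIF value: USD 75593.02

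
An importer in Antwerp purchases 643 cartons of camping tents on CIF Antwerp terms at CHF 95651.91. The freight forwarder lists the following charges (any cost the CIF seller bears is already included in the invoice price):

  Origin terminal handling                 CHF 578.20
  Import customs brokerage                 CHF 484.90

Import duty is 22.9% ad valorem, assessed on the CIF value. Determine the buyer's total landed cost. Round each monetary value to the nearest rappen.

Total landed cost: CHF 118041.10

CIF: the seller pays costs through ocean freight and marine insurance to the destination port.
Already in the invoice (seller's account under CIF): origin terminal — exclude.
The CIF price already equals the CIF value: 95651.91
Import duty = 95651.91 × 22.9% = 21904.29
Buyer bears: brokerage 484.90 + duty 21904.29 = 22389.19
Landed cost = invoice 95651.91 + 22389.19 = 118041.10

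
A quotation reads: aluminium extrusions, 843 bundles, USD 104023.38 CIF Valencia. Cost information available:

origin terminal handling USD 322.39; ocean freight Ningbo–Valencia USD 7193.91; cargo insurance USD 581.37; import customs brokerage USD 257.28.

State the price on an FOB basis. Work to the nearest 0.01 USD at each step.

Not relevant to the conversion: origin terminal — on the seller under both CIF and FOB; already in the CIF price and stays in the FOB price. brokerage — on the buyer under both terms; not part of either seller's price.
From CIF to FOB, the seller no longer bears: freight, insurance.
FOB price = 104023.38 − 7193.91 − 581.37 = 96248.10

FOB price: USD 96248.10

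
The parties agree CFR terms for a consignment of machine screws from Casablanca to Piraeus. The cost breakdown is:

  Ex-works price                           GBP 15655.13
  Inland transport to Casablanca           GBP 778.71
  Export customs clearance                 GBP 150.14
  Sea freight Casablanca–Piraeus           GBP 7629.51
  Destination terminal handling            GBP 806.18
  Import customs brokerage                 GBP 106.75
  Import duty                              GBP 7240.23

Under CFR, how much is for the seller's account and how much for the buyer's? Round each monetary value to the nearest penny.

CFR: the seller pays costs through ocean freight to the destination port, but not insurance.
Seller's account: goods 15655.13 + inland to port 778.71 + export clearance 150.14 + freight 7629.51 = 24213.49
Buyer's account: destination terminal 806.18 + brokerage 106.75 + duty 7240.23 = 8153.16

Seller: GBP 24213.49; buyer: GBP 8153.16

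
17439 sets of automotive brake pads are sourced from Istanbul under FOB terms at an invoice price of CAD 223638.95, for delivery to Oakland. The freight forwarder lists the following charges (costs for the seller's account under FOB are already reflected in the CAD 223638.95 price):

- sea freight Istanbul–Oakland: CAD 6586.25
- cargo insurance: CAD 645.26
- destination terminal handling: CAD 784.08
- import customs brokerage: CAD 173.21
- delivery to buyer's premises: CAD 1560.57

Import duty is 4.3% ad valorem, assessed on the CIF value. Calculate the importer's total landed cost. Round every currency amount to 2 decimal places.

Total landed cost: CAD 243315.75

FOB: the seller bears costs until goods are on board at the origin port; the buyer bears freight, insurance and all costs thereafter.
CIF value = FOB price + freight + insurance = 223638.95 + 6586.25 + 645.26 = 230870.46
Import duty = 230870.46 × 4.3% = 9927.43
Buyer bears: freight 6586.25 + insurance 645.26 + destination terminal 784.08 + brokerage 173.21 + delivery 1560.57 + duty 9927.43 = 19676.80
Landed cost = invoice 223638.95 + 19676.80 = 243315.75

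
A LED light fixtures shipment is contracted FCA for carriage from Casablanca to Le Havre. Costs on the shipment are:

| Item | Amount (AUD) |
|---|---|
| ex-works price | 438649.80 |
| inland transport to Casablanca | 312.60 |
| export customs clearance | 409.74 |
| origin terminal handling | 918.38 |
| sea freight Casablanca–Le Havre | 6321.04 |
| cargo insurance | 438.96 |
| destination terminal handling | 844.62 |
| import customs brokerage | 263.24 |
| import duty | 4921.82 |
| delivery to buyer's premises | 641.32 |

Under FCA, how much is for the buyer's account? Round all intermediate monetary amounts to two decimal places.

Buyer's account: AUD 14349.38

FCA: the seller delivers export-cleared goods to the carrier; the buyer bears costs from that point.
Seller's account: goods 438649.80 + inland to port 312.60 + export clearance 409.74 = 439372.14
Buyer's account: origin terminal 918.38 + freight 6321.04 + insurance 438.96 + destination terminal 844.62 + brokerage 263.24 + duty 4921.82 + delivery 641.32 = 14349.38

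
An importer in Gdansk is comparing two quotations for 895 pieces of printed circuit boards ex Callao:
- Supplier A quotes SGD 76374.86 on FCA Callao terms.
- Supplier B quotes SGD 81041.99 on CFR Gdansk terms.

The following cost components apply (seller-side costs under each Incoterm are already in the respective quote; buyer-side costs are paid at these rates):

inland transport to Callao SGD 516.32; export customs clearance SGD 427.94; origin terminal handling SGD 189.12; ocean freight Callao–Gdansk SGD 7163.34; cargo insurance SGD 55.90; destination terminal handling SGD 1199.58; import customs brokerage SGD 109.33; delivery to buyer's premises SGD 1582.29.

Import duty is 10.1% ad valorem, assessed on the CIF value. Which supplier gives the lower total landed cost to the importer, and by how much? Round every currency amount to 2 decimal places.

Supplier B is cheaper by SGD 2956.55

Supplier A (FCA):
CIF value = FCA price + origin terminal + freight + insurance = 76374.86 + 189.12 + 7163.34 + 55.90 = 83783.22
Import duty = 83783.22 × 10.1% = 8462.11
Buyer bears (A): 189.12 + 7163.34 + 55.90 + 1199.58 + 109.33 + 1582.29 = 10299.56
Landed cost (A) = invoice 76374.86 + 10299.56 + duty 8462.11 = 95136.53
Supplier B (CFR):
CIF value = CFR price + insurance = 81041.99 + 55.90 = 81097.89
Import duty = 81097.89 × 10.1% = 8190.89
Buyer bears (B): 55.90 + 1199.58 + 109.33 + 1582.29 = 2947.10
Landed cost (B) = invoice 81041.99 + 2947.10 + duty 8190.89 = 92179.98
Difference = |95136.53 − 92179.98| = 2956.55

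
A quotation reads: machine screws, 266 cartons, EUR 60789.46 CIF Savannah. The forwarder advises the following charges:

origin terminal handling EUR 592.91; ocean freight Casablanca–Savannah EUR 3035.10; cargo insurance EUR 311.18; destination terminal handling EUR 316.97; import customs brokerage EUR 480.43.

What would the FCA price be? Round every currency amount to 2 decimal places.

Not relevant to the conversion: brokerage, destination terminal — on the buyer under both terms; not part of either seller's price.
From CIF to FCA, the seller no longer bears: origin terminal, freight, insurance.
FCA price = 60789.46 − 592.91 − 3035.10 − 311.18 = 56850.27

FCA price: EUR 56850.27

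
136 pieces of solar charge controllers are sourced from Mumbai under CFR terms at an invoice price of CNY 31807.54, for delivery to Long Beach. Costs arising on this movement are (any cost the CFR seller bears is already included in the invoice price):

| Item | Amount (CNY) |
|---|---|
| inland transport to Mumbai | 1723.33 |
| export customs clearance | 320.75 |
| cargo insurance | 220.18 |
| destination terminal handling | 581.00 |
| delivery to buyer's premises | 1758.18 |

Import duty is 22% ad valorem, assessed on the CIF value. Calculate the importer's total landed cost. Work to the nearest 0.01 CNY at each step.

CFR: the seller pays costs through ocean freight to the destination port, but not insurance.
Already in the invoice (seller's account under CFR): inland to port, export clearance — exclude.
CIF value = CFR price + insurance = 31807.54 + 220.18 = 32027.72
Import duty = 32027.72 × 22% = 7046.10
Buyer bears: insurance 220.18 + destination terminal 581.00 + delivery 1758.18 + duty 7046.10 = 9605.46
Landed cost = invoice 31807.54 + 9605.46 = 41413.00

Total landed cost: CNY 41413.00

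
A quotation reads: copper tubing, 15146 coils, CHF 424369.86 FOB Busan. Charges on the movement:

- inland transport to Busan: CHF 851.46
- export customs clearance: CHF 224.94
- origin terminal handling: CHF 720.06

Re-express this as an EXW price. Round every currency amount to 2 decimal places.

From FOB to EXW, the seller no longer bears: inland to port, export clearance, origin terminal.
EXW price = 424369.86 − 851.46 − 224.94 − 720.06 = 422573.40

EXW price: CHF 422573.40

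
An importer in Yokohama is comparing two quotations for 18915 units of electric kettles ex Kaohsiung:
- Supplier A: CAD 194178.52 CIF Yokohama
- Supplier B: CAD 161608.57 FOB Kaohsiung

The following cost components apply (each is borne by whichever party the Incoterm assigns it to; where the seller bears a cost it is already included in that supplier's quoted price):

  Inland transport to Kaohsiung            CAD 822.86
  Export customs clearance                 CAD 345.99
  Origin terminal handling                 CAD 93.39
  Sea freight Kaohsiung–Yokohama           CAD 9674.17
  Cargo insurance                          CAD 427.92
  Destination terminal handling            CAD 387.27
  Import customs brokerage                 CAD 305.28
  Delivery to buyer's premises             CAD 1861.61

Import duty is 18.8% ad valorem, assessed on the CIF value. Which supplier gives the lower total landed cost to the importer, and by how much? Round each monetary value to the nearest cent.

Supplier A (CIF):
The CIF price already equals the CIF value: 194178.52
Import duty = 194178.52 × 18.8% = 36505.56
Buyer bears (A): 387.27 + 305.28 + 1861.61 = 2554.16
Landed cost (A) = invoice 194178.52 + 2554.16 + duty 36505.56 = 233238.24
Supplier B (FOB):
CIF value = FOB price + freight + insurance = 161608.57 + 9674.17 + 427.92 = 171710.66
Import duty = 171710.66 × 18.8% = 32281.60
Buyer bears (B): 9674.17 + 427.92 + 387.27 + 305.28 + 1861.61 = 12656.25
Landed cost (B) = invoice 161608.57 + 12656.25 + duty 32281.60 = 206546.42
Difference = |233238.24 − 206546.42| = 26691.82

Supplier B is cheaper by CAD 26691.82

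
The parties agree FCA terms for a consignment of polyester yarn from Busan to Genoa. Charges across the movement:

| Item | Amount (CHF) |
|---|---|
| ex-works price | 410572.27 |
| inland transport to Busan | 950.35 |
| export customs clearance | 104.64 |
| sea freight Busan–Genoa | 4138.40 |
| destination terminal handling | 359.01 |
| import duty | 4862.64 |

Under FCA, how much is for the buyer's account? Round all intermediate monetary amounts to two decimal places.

Buyer's account: CHF 9360.05

FCA: the seller delivers export-cleared goods to the carrier; the buyer bears costs from that point.
Seller's account: goods 410572.27 + inland to port 950.35 + export clearance 104.64 = 411627.26
Buyer's account: freight 4138.40 + destination terminal 359.01 + duty 4862.64 = 9360.05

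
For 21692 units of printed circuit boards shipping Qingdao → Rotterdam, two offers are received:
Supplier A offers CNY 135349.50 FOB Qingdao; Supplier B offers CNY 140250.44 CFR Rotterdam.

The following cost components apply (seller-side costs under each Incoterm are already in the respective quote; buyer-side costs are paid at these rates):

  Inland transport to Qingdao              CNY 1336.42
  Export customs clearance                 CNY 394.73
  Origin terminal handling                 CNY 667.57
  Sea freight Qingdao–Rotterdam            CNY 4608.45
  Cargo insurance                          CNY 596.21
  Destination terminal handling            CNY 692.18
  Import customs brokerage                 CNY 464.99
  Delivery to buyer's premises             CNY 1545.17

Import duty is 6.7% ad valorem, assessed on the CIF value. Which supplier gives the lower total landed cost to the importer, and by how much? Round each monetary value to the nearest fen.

Supplier A is cheaper by CNY 312.09

Supplier A (FOB):
CIF value = FOB price + freight + insurance = 135349.50 + 4608.45 + 596.21 = 140554.16
Import duty = 140554.16 × 6.7% = 9417.13
Buyer bears (A): 4608.45 + 596.21 + 692.18 + 464.99 + 1545.17 = 7907.00
Landed cost (A) = invoice 135349.50 + 7907.00 + duty 9417.13 = 152673.63
Supplier B (CFR):
CIF value = CFR price + insurance = 140250.44 + 596.21 = 140846.65
Import duty = 140846.65 × 6.7% = 9436.73
Buyer bears (B): 596.21 + 692.18 + 464.99 + 1545.17 = 3298.55
Landed cost (B) = invoice 140250.44 + 3298.55 + duty 9436.73 = 152985.72
Difference = |152673.63 − 152985.72| = 312.09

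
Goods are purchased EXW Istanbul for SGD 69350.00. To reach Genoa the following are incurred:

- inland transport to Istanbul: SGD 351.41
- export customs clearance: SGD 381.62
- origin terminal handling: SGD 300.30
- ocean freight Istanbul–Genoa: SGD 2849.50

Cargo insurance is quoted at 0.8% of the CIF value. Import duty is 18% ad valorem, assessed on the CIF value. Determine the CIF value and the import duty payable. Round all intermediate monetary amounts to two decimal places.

CIF value: SGD 73823.42; import duty: SGD 13288.22

Let C be the CIF value. C = EXW price + pre-shipment costs + freight + 0.8% × C
C − 0.8% × C = 69350.00 + 351.41 + 381.62 + 300.30 + 2849.50
0.992 × C = 73232.83
C = 73232.83 / 0.992 = 73823.42
Insurance premium = 0.8% × 73823.42 = 590.59
Import duty = 73823.42 × 18% = 13288.22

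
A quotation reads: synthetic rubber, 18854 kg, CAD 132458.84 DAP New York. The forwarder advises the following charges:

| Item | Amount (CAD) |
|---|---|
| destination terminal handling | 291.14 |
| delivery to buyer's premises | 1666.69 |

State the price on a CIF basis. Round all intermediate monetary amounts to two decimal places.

CIF price: CAD 130501.01

From DAP to CIF, the seller no longer bears: destination terminal, delivery.
CIF price = 132458.84 − 291.14 − 1666.69 = 130501.01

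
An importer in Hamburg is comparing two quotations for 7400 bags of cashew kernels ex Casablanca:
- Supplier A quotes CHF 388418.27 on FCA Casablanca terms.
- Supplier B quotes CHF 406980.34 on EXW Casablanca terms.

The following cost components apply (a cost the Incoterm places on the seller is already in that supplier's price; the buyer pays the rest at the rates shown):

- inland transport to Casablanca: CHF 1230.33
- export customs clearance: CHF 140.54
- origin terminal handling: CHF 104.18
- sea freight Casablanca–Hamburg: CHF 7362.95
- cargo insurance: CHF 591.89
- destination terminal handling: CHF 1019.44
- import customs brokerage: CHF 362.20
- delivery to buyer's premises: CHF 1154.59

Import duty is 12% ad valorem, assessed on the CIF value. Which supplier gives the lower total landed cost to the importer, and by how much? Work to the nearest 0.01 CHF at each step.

Supplier A is cheaper by CHF 22324.90

Supplier A (FCA):
CIF value = FCA price + origin terminal + freight + insurance = 388418.27 + 104.18 + 7362.95 + 591.89 = 396477.29
Import duty = 396477.29 × 12% = 47577.27
Buyer bears (A): 104.18 + 7362.95 + 591.89 + 1019.44 + 362.20 + 1154.59 = 10595.25
Landed cost (A) = invoice 388418.27 + 10595.25 + duty 47577.27 = 446590.79
Supplier B (EXW):
CIF value = EXW price + inland to port + export clearance + origin terminal + freight + insurance = 406980.34 + 1230.33 + 140.54 + 104.18 + 7362.95 + 591.89 = 416410.23
Import duty = 416410.23 × 12% = 49969.23
Buyer bears (B): 1230.33 + 140.54 + 104.18 + 7362.95 + 591.89 + 1019.44 + 362.20 + 1154.59 = 11966.12
Landed cost (B) = invoice 406980.34 + 11966.12 + duty 49969.23 = 468915.69
Difference = |446590.79 − 468915.69| = 22324.90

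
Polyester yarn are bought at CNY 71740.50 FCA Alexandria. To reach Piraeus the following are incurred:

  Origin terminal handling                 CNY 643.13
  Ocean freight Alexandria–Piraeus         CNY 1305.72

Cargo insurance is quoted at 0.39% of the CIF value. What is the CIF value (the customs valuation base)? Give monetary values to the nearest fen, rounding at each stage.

Let C be the CIF value. C = FCA price + pre-shipment costs + freight + 0.39% × C
C − 0.39% × C = 71740.50 + 643.13 + 1305.72
0.9961 × C = 73689.35
C = 73689.35 / 0.9961 = 73977.86
Insurance premium = 0.39% × 73977.86 = 288.51

CIF value: CNY 73977.86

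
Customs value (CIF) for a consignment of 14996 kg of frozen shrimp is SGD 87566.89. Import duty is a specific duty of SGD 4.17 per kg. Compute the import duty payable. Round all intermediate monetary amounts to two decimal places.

Import duty = 14996 × 4.17 = 62533.32

Import duty: SGD 62533.32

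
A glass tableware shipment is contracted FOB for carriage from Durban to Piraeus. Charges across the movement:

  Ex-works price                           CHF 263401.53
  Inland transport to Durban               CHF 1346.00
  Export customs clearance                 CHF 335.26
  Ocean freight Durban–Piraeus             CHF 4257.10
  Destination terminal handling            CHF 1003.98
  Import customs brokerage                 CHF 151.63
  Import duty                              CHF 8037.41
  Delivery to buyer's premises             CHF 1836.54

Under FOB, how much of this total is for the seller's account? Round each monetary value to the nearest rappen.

FOB: the seller bears costs until goods are on board at the origin port; the buyer bears freight, insurance and all costs thereafter.
Seller's account: goods 263401.53 + inland to port 1346.00 + export clearance 335.26 = 265082.79
Buyer's account: freight 4257.10 + destination terminal 1003.98 + brokerage 151.63 + duty 8037.41 + delivery 1836.54 = 15286.66

Seller's account: CHF 265082.79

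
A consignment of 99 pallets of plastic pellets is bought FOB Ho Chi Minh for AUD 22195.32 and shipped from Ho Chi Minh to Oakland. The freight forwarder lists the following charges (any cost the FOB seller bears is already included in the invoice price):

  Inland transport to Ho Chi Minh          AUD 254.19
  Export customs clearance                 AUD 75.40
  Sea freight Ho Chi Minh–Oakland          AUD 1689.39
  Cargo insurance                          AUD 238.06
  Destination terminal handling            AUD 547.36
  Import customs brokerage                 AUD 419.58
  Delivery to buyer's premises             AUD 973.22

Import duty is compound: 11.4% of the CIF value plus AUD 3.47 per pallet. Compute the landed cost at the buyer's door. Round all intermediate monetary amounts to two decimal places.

Total landed cost: AUD 29156.46

FOB: the seller bears costs until goods are on board at the origin port; the buyer bears freight, insurance and all costs thereafter.
Already in the invoice (seller's account under FOB): inland to port, export clearance — exclude.
CIF value = FOB price + freight + insurance = 22195.32 + 1689.39 + 238.06 = 24122.77
Ad valorem component: 24122.77 × 11.4% = 2750.00
Specific component: 99 × 3.47 = 343.53
Import duty = 2750.00 + 343.53 = 3093.53
Buyer bears: freight 1689.39 + insurance 238.06 + destination terminal 547.36 + brokerage 419.58 + delivery 973.22 + duty 3093.53 = 6961.14
Landed cost = invoice 22195.32 + 6961.14 = 29156.46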